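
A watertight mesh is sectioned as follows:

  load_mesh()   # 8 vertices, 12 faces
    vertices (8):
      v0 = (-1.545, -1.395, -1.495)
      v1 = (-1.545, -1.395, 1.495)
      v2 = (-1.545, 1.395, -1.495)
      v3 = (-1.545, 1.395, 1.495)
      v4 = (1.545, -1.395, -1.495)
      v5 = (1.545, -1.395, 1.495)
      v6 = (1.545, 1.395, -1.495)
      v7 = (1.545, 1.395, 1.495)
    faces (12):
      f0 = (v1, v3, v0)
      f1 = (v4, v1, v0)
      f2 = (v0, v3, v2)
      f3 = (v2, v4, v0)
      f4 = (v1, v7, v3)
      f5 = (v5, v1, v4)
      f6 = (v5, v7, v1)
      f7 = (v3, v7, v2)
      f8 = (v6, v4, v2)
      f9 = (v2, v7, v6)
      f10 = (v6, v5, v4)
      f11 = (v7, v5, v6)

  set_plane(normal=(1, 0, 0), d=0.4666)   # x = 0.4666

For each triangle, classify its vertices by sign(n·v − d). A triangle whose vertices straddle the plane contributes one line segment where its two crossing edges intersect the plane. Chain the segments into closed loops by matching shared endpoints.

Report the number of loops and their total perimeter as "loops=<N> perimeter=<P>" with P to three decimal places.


Straddling triangles (8 of 12):
  (v4,v1,v0) [+--] → (0.4666, -1.395, -0.4515)–(0.4666, -1.395, -1.495)  len=1.0435
  (v2,v4,v0) [-+-] → (0.4666, -0.421299, -1.495)–(0.4666, -1.395, -1.495)  len=0.9737
  (v1,v7,v3) [-+-] → (0.4666, 0.421299, 1.495)–(0.4666, 1.395, 1.495)  len=0.9737
  (v5,v1,v4) [+-+] → (0.4666, -1.395, 1.495)–(0.4666, -1.395, -0.4515)  len=1.9465
  (v5,v7,v1) [++-] → (0.4666, 0.421299, 1.495)–(0.4666, -1.395, 1.495)  len=1.8163
  (v3,v7,v2) [-+-] → (0.4666, 1.395, 1.495)–(0.4666, 1.395, 0.4515)  len=1.0435
  (v6,v4,v2) [++-] → (0.4666, -0.421299, -1.495)–(0.4666, 1.395, -1.495)  len=1.8163
  (v2,v7,v6) [-++] → (0.4666, 1.395, 0.4515)–(0.4666, 1.395, -1.495)  len=1.9465

Chained into 1 loop(s):
  loop 1: 8 segments, perimeter = 11.5600
Total perimeter = 11.560

loops=1 perimeter=11.560


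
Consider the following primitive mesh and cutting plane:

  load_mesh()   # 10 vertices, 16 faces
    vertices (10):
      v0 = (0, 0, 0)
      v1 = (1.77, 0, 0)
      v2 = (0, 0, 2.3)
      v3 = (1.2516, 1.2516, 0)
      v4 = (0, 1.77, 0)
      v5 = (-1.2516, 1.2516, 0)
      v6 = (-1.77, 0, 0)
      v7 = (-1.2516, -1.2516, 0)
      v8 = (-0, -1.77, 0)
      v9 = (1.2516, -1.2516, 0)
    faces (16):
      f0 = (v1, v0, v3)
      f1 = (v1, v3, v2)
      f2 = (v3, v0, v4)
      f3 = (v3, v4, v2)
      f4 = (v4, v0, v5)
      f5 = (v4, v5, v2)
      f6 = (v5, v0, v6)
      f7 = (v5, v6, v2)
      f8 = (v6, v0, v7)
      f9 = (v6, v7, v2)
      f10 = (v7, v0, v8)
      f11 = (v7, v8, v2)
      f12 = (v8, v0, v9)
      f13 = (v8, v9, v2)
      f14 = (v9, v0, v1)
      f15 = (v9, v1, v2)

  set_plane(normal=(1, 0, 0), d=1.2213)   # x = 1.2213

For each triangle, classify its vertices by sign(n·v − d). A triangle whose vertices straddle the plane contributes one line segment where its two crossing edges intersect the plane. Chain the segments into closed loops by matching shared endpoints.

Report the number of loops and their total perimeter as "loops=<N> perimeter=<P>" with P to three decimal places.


Straddling triangles (8 of 16):
  (v1,v0,v3) [+-+] → (1.2213, 0, 0)–(1.2213, 1.2213, 0)  len=1.2213
  (v1,v3,v2) [++-] → (1.2213, 1.2213, 0.0556807)–(1.2213, 0, 0.713)  len=1.3870
  (v3,v0,v4) [+--] → (1.2213, 1.2213, 0)–(1.2213, 1.26415, 0)  len=0.0428
  (v3,v4,v2) [+--] → (1.2213, 1.26415, 0)–(1.2213, 1.2213, 0.0556807)  len=0.0703
  (v8,v0,v9) [--+] → (1.2213, -1.2213, 0)–(1.2213, -1.26415, 0)  len=0.0428
  (v8,v9,v2) [-+-] → (1.2213, -1.26415, 0)–(1.2213, -1.2213, 0.0556807)  len=0.0703
  (v9,v0,v1) [+-+] → (1.2213, -1.2213, 0)–(1.2213, 0, 0)  len=1.2213
  (v9,v1,v2) [++-] → (1.2213, 0, 0.713)–(1.2213, -1.2213, 0.0556807)  len=1.3870

Chained into 1 loop(s):
  loop 1: 8 segments, perimeter = 5.4427
Total perimeter = 5.443

loops=1 perimeter=5.443


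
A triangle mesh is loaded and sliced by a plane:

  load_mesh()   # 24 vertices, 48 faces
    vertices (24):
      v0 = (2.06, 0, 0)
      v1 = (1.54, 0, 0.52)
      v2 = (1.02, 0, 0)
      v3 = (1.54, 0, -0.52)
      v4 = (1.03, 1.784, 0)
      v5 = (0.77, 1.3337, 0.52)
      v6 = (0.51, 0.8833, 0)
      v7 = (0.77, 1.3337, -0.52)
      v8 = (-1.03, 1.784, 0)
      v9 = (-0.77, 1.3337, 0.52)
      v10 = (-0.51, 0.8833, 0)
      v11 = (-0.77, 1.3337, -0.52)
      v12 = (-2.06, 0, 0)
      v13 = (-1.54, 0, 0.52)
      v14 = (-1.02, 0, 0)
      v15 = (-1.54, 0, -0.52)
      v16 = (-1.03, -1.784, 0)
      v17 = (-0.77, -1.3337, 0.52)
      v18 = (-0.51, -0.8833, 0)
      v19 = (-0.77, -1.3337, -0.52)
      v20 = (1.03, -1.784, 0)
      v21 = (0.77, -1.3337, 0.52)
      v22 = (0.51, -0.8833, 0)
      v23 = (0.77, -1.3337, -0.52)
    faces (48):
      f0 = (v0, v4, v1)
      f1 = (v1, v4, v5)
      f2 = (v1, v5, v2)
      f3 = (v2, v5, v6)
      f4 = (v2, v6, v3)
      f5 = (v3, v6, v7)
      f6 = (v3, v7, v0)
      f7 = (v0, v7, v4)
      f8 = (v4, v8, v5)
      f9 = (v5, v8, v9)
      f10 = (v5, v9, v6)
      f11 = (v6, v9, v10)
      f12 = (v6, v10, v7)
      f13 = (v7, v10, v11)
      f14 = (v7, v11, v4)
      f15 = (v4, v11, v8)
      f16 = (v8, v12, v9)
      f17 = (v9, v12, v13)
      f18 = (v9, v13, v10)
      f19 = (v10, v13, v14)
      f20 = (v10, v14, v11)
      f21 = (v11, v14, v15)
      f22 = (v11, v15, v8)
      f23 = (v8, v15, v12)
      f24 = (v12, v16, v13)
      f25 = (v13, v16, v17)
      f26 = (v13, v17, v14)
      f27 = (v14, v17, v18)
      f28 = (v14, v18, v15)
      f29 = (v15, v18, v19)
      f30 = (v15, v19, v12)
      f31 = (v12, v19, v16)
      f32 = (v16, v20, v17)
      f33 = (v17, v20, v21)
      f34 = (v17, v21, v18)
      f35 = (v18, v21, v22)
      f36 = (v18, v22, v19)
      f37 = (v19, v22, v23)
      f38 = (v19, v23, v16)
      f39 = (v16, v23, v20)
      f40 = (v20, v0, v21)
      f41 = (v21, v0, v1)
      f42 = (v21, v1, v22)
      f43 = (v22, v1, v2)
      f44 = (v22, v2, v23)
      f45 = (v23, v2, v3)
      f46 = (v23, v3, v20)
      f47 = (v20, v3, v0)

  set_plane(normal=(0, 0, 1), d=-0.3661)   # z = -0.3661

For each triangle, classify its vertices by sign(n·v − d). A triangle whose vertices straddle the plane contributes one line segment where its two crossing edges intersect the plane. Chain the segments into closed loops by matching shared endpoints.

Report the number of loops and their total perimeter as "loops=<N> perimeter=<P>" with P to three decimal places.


Straddling triangles (24 of 48):
  (v2,v6,v3) [++-] → (1.23516, 0.261423, -0.3661)–(1.3861, 0, -0.3661)  len=0.3019
  (v3,v6,v7) [-+-] → (1.23516, 0.261423, -0.3661)–(0.69305, 1.2004, -0.3661)  len=1.0842
  (v3,v7,v0) [--+] → (1.15179, 0.938976, -0.3661)–(1.6939, 0, -0.3661)  len=1.0842
  (v0,v7,v4) [+-+] → (1.15179, 0.938976, -0.3661)–(0.84695, 1.46697, -0.3661)  len=0.6097
  (v6,v10,v7) [++-] → (0.391169, 1.2004, -0.3661)–(0.69305, 1.2004, -0.3661)  len=0.3019
  (v7,v10,v11) [-+-] → (0.391169, 1.2004, -0.3661)–(-0.69305, 1.2004, -0.3661)  len=1.0842
  (v7,v11,v4) [--+] → (-0.237269, 1.46697, -0.3661)–(0.84695, 1.46697, -0.3661)  len=1.0842
  (v4,v11,v8) [+-+] → (-0.237269, 1.46697, -0.3661)–(-0.84695, 1.46697, -0.3661)  len=0.6097
  (v10,v14,v11) [++-] → (-0.84399, 0.938976, -0.3661)–(-0.69305, 1.2004, -0.3661)  len=0.3019
  (v11,v14,v15) [-+-] → (-0.84399, 0.938976, -0.3661)–(-1.3861, 0, -0.3661)  len=1.0842
  (v11,v15,v8) [--+] → (-1.38906, 0.527995, -0.3661)–(-0.84695, 1.46697, -0.3661)  len=1.0842
  (v8,v15,v12) [+-+] → (-1.38906, 0.527995, -0.3661)–(-1.6939, 0, -0.3661)  len=0.6097
  (v14,v18,v15) [++-] → (-1.23516, -0.261423, -0.3661)–(-1.3861, 0, -0.3661)  len=0.3019
  (v15,v18,v19) [-+-] → (-1.23516, -0.261423, -0.3661)–(-0.69305, -1.2004, -0.3661)  len=1.0842
  (v15,v19,v12) [--+] → (-1.15179, -0.938976, -0.3661)–(-1.6939, 0, -0.3661)  len=1.0842
  (v12,v19,v16) [+-+] → (-1.15179, -0.938976, -0.3661)–(-0.84695, -1.46697, -0.3661)  len=0.6097
  (v18,v22,v19) [++-] → (-0.391169, -1.2004, -0.3661)–(-0.69305, -1.2004, -0.3661)  len=0.3019
  (v19,v22,v23) [-+-] → (-0.391169, -1.2004, -0.3661)–(0.69305, -1.2004, -0.3661)  len=1.0842
  (v19,v23,v16) [--+] → (0.237269, -1.46697, -0.3661)–(-0.84695, -1.46697, -0.3661)  len=1.0842
  (v16,v23,v20) [+-+] → (0.237269, -1.46697, -0.3661)–(0.84695, -1.46697, -0.3661)  len=0.6097
  (v22,v2,v23) [++-] → (0.84399, -0.938976, -0.3661)–(0.69305, -1.2004, -0.3661)  len=0.3019
  (v23,v2,v3) [-+-] → (0.84399, -0.938976, -0.3661)–(1.3861, 0, -0.3661)  len=1.0842
  (v23,v3,v20) [--+] → (1.38906, -0.527995, -0.3661)–(0.84695, -1.46697, -0.3661)  len=1.0842
  (v20,v3,v0) [+-+] → (1.38906, -0.527995, -0.3661)–(1.6939, 0, -0.3661)  len=0.6097

Chained into 2 loop(s):
  loop 1: 12 segments, perimeter = 8.3166
  loop 2: 12 segments, perimeter = 10.1634
Total perimeter = 18.480

loops=2 perimeter=18.480


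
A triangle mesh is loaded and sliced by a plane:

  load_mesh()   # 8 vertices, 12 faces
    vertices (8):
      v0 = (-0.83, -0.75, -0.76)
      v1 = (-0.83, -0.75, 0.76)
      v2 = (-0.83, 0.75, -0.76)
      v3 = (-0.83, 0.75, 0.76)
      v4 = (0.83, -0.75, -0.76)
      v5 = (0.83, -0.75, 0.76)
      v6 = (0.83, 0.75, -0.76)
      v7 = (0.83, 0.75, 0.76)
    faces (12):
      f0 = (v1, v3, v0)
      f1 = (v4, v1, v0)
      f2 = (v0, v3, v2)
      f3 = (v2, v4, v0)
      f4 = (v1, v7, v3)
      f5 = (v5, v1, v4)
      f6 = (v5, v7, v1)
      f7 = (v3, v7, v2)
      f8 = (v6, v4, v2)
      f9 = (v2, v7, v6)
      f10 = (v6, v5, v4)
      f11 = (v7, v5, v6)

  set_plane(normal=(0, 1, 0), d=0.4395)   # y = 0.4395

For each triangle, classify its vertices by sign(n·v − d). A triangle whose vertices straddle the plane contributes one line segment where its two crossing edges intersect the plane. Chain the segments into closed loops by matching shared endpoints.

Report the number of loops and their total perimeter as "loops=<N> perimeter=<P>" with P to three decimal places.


loops=1 perimeter=6.360

Straddling triangles (8 of 12):
  (v1,v3,v0) [-+-] → (-0.83, 0.4395, 0.76)–(-0.83, 0.4395, 0.44536)  len=0.3146
  (v0,v3,v2) [-++] → (-0.83, 0.4395, 0.44536)–(-0.83, 0.4395, -0.76)  len=1.2054
  (v2,v4,v0) [+--] → (-0.48638, 0.4395, -0.76)–(-0.83, 0.4395, -0.76)  len=0.3436
  (v1,v7,v3) [-++] → (0.48638, 0.4395, 0.76)–(-0.83, 0.4395, 0.76)  len=1.3164
  (v5,v7,v1) [-+-] → (0.83, 0.4395, 0.76)–(0.48638, 0.4395, 0.76)  len=0.3436
  (v6,v4,v2) [+-+] → (0.83, 0.4395, -0.76)–(-0.48638, 0.4395, -0.76)  len=1.3164
  (v6,v5,v4) [+--] → (0.83, 0.4395, -0.44536)–(0.83, 0.4395, -0.76)  len=0.3146
  (v7,v5,v6) [+-+] → (0.83, 0.4395, 0.76)–(0.83, 0.4395, -0.44536)  len=1.2054

Chained into 1 loop(s):
  loop 1: 8 segments, perimeter = 6.3600
Total perimeter = 6.360


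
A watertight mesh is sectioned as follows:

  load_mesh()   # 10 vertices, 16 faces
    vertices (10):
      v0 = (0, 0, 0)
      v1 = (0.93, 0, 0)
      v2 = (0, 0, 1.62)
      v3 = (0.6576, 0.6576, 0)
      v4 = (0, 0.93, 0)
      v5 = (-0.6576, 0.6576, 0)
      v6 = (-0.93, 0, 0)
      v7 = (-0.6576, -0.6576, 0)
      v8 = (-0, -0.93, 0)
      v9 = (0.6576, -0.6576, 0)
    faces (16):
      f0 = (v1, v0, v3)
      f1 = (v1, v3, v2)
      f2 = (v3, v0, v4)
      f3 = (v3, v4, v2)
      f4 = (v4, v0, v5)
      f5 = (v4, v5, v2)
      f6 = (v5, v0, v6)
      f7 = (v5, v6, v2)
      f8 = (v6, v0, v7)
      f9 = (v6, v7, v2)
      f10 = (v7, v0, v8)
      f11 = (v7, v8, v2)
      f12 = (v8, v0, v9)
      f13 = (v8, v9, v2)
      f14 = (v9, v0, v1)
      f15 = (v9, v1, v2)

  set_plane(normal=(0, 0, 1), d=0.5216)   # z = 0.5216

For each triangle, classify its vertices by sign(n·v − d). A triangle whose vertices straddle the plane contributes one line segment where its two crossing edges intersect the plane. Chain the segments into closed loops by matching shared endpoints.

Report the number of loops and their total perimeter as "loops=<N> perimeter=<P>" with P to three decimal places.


loops=1 perimeter=3.861

Straddling triangles (8 of 16):
  (v1,v3,v2) [--+] → (0.445869, 0.445869, 0.5216)–(0.630563, 0, 0.5216)  len=0.4826
  (v3,v4,v2) [--+] → (0, 0.630563, 0.5216)–(0.445869, 0.445869, 0.5216)  len=0.4826
  (v4,v5,v2) [--+] → (-0.445869, 0.445869, 0.5216)–(0, 0.630563, 0.5216)  len=0.4826
  (v5,v6,v2) [--+] → (-0.630563, 0, 0.5216)–(-0.445869, 0.445869, 0.5216)  len=0.4826
  (v6,v7,v2) [--+] → (-0.445869, -0.445869, 0.5216)–(-0.630563, 0, 0.5216)  len=0.4826
  (v7,v8,v2) [--+] → (0, -0.630563, 0.5216)–(-0.445869, -0.445869, 0.5216)  len=0.4826
  (v8,v9,v2) [--+] → (0.445869, -0.445869, 0.5216)–(0, -0.630563, 0.5216)  len=0.4826
  (v9,v1,v2) [--+] → (0.630563, 0, 0.5216)–(0.445869, -0.445869, 0.5216)  len=0.4826

Chained into 1 loop(s):
  loop 1: 8 segments, perimeter = 3.8609
Total perimeter = 3.861


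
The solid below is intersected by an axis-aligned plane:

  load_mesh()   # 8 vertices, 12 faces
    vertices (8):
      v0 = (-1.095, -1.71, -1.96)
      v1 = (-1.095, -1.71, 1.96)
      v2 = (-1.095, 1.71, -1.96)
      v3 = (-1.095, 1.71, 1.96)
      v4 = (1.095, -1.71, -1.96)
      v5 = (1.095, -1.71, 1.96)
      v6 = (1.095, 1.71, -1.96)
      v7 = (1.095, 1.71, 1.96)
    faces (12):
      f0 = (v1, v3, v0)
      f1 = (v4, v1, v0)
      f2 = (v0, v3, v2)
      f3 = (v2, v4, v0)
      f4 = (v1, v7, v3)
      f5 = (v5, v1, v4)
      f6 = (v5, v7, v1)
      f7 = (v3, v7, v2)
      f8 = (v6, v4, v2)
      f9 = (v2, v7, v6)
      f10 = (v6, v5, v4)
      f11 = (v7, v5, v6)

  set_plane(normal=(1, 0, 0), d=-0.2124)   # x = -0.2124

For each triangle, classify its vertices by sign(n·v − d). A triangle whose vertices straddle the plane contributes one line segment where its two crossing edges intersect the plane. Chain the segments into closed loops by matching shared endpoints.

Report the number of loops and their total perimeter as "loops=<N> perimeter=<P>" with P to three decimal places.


loops=1 perimeter=14.680

Straddling triangles (8 of 12):
  (v4,v1,v0) [+--] → (-0.2124, -1.71, 0.380186)–(-0.2124, -1.71, -1.96)  len=2.3402
  (v2,v4,v0) [-+-] → (-0.2124, 0.331693, -1.96)–(-0.2124, -1.71, -1.96)  len=2.0417
  (v1,v7,v3) [-+-] → (-0.2124, -0.331693, 1.96)–(-0.2124, 1.71, 1.96)  len=2.0417
  (v5,v1,v4) [+-+] → (-0.2124, -1.71, 1.96)–(-0.2124, -1.71, 0.380186)  len=1.5798
  (v5,v7,v1) [++-] → (-0.2124, -0.331693, 1.96)–(-0.2124, -1.71, 1.96)  len=1.3783
  (v3,v7,v2) [-+-] → (-0.2124, 1.71, 1.96)–(-0.2124, 1.71, -0.380186)  len=2.3402
  (v6,v4,v2) [++-] → (-0.2124, 0.331693, -1.96)–(-0.2124, 1.71, -1.96)  len=1.3783
  (v2,v7,v6) [-++] → (-0.2124, 1.71, -0.380186)–(-0.2124, 1.71, -1.96)  len=1.5798

Chained into 1 loop(s):
  loop 1: 8 segments, perimeter = 14.6800
Total perimeter = 14.680


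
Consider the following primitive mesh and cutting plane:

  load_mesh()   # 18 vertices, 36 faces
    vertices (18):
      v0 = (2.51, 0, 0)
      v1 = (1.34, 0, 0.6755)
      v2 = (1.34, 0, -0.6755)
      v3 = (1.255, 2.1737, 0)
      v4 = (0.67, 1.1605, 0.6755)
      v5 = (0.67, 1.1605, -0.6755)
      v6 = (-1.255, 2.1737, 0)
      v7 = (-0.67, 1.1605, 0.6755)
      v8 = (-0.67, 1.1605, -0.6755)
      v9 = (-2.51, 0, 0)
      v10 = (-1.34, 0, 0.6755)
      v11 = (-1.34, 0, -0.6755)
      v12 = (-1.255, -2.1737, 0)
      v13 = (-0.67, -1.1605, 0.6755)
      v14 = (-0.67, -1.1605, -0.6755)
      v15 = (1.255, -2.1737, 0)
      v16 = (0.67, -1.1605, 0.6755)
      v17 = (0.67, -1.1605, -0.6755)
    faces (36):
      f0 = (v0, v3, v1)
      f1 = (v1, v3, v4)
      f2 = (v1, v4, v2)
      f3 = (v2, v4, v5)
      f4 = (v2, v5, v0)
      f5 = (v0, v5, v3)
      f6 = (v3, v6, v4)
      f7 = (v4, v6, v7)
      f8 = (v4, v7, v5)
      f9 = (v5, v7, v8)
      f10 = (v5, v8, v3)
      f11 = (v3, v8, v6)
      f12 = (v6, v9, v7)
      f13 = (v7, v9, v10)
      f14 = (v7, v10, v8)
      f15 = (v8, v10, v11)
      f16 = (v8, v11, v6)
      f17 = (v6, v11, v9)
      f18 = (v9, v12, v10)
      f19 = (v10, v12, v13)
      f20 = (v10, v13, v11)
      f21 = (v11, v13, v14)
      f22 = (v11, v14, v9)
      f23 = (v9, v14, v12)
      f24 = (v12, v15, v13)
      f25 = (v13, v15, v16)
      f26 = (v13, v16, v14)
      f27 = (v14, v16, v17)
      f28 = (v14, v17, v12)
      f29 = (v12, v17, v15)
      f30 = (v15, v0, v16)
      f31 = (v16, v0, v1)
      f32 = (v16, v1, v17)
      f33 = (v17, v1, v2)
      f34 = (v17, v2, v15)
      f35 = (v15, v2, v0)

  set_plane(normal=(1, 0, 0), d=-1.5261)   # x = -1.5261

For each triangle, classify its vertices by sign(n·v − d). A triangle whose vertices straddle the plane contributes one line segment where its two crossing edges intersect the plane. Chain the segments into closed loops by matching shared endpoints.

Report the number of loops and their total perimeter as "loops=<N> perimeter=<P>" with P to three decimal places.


loops=1 perimeter=7.185

Straddling triangles (6 of 36):
  (v6,v9,v7) [+-+] → (-1.5261, 1.70415, 0)–(-1.5261, 0.620552, 0.361209)  len=1.1422
  (v7,v9,v10) [+-+] → (-1.5261, 0.620552, 0.361209)–(-1.5261, 0, 0.568055)  len=0.6541
  (v6,v11,v9) [++-] → (-1.5261, 0, -0.568055)–(-1.5261, 1.70415, 0)  len=1.7963
  (v9,v12,v10) [-++] → (-1.5261, -1.70415, 0)–(-1.5261, 0, 0.568055)  len=1.7963
  (v11,v14,v9) [++-] → (-1.5261, -0.620552, -0.361209)–(-1.5261, 0, -0.568055)  len=0.6541
  (v9,v14,v12) [-++] → (-1.5261, -0.620552, -0.361209)–(-1.5261, -1.70415, 0)  len=1.1422

Chained into 1 loop(s):
  loop 1: 6 segments, perimeter = 7.1853
Total perimeter = 7.185


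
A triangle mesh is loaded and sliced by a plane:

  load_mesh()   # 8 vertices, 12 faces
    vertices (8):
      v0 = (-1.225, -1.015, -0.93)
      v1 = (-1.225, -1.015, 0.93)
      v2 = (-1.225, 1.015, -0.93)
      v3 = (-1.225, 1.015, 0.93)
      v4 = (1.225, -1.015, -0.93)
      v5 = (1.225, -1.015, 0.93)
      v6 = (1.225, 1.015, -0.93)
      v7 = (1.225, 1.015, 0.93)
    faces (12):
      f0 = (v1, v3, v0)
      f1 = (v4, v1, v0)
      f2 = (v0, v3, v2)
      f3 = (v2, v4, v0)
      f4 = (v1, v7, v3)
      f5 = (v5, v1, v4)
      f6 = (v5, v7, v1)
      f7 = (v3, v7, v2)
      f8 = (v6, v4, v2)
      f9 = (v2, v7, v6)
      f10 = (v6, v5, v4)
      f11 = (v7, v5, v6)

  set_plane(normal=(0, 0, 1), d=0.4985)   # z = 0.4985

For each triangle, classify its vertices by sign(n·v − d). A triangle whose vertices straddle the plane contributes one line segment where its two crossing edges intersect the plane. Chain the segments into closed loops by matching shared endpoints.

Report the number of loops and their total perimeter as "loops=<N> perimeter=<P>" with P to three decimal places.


loops=1 perimeter=8.960

Straddling triangles (8 of 12):
  (v1,v3,v0) [++-] → (-1.225, 0.544062, 0.4985)–(-1.225, -1.015, 0.4985)  len=1.5591
  (v4,v1,v0) [-+-] → (-0.656626, -1.015, 0.4985)–(-1.225, -1.015, 0.4985)  len=0.5684
  (v0,v3,v2) [-+-] → (-1.225, 0.544062, 0.4985)–(-1.225, 1.015, 0.4985)  len=0.4709
  (v5,v1,v4) [++-] → (-0.656626, -1.015, 0.4985)–(1.225, -1.015, 0.4985)  len=1.8816
  (v3,v7,v2) [++-] → (0.656626, 1.015, 0.4985)–(-1.225, 1.015, 0.4985)  len=1.8816
  (v2,v7,v6) [-+-] → (0.656626, 1.015, 0.4985)–(1.225, 1.015, 0.4985)  len=0.5684
  (v6,v5,v4) [-+-] → (1.225, -0.544062, 0.4985)–(1.225, -1.015, 0.4985)  len=0.4709
  (v7,v5,v6) [++-] → (1.225, -0.544062, 0.4985)–(1.225, 1.015, 0.4985)  len=1.5591

Chained into 1 loop(s):
  loop 1: 8 segments, perimeter = 8.9600
Total perimeter = 8.960


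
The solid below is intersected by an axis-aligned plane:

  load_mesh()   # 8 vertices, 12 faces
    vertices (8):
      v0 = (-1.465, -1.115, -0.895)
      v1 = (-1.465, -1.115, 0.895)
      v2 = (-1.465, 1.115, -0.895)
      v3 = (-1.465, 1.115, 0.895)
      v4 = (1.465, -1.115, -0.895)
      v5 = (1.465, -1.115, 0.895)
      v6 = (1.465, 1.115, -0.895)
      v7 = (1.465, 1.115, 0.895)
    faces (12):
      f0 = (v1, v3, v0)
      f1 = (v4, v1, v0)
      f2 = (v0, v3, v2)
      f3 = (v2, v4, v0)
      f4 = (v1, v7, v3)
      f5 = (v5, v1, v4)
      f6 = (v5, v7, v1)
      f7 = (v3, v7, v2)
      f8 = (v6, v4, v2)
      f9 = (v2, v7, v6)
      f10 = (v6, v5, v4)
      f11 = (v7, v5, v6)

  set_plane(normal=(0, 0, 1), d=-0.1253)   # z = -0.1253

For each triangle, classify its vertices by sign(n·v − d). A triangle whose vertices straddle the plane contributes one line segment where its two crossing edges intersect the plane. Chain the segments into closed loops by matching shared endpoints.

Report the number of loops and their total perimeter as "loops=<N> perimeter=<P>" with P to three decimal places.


Straddling triangles (8 of 12):
  (v1,v3,v0) [++-] → (-1.465, -0.1561, -0.1253)–(-1.465, -1.115, -0.1253)  len=0.9589
  (v4,v1,v0) [-+-] → (0.2051, -1.115, -0.1253)–(-1.465, -1.115, -0.1253)  len=1.6701
  (v0,v3,v2) [-+-] → (-1.465, -0.1561, -0.1253)–(-1.465, 1.115, -0.1253)  len=1.2711
  (v5,v1,v4) [++-] → (0.2051, -1.115, -0.1253)–(1.465, -1.115, -0.1253)  len=1.2599
  (v3,v7,v2) [++-] → (-0.2051, 1.115, -0.1253)–(-1.465, 1.115, -0.1253)  len=1.2599
  (v2,v7,v6) [-+-] → (-0.2051, 1.115, -0.1253)–(1.465, 1.115, -0.1253)  len=1.6701
  (v6,v5,v4) [-+-] → (1.465, 0.1561, -0.1253)–(1.465, -1.115, -0.1253)  len=1.2711
  (v7,v5,v6) [++-] → (1.465, 0.1561, -0.1253)–(1.465, 1.115, -0.1253)  len=0.9589

Chained into 1 loop(s):
  loop 1: 8 segments, perimeter = 10.3200
Total perimeter = 10.320

loops=1 perimeter=10.320


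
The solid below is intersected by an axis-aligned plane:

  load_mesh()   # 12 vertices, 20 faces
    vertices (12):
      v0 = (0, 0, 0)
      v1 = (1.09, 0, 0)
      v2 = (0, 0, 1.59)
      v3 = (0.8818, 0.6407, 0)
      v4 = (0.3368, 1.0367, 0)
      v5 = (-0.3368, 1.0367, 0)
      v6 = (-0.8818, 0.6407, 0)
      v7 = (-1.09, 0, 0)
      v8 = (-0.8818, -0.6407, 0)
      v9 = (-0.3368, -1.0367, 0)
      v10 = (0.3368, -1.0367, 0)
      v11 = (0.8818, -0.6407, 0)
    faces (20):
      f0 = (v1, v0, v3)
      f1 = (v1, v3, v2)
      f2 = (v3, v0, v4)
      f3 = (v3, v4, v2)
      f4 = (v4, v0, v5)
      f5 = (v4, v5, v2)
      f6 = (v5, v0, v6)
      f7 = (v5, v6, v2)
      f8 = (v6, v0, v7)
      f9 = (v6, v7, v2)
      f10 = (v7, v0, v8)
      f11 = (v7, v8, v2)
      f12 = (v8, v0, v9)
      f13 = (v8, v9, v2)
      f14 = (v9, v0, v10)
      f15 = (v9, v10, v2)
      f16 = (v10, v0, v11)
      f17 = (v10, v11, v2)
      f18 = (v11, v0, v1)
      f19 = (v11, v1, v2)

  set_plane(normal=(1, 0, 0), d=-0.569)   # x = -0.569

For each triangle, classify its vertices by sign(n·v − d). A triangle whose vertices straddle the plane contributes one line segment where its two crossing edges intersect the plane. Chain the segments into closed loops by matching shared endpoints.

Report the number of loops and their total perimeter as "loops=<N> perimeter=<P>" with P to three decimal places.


loops=1 perimeter=4.100

Straddling triangles (8 of 20):
  (v5,v0,v6) [++-] → (-0.569, 0.413425, 0)–(-0.569, 0.867982, 0)  len=0.4546
  (v5,v6,v2) [+-+] → (-0.569, 0.867982, 0)–(-0.569, 0.413425, 0.564019)  len=0.7244
  (v6,v0,v7) [-+-] → (-0.569, 0.413425, 0)–(-0.569, 0, 0)  len=0.4134
  (v6,v7,v2) [--+] → (-0.569, 0, 0.759991)–(-0.569, 0.413425, 0.564019)  len=0.4575
  (v7,v0,v8) [-+-] → (-0.569, 0, 0)–(-0.569, -0.413425, 0)  len=0.4134
  (v7,v8,v2) [--+] → (-0.569, -0.413425, 0.564019)–(-0.569, 0, 0.759991)  len=0.4575
  (v8,v0,v9) [-++] → (-0.569, -0.413425, 0)–(-0.569, -0.867982, 0)  len=0.4546
  (v8,v9,v2) [-++] → (-0.569, -0.867982, 0)–(-0.569, -0.413425, 0.564019)  len=0.7244

Chained into 1 loop(s):
  loop 1: 8 segments, perimeter = 4.0998
Total perimeter = 4.100


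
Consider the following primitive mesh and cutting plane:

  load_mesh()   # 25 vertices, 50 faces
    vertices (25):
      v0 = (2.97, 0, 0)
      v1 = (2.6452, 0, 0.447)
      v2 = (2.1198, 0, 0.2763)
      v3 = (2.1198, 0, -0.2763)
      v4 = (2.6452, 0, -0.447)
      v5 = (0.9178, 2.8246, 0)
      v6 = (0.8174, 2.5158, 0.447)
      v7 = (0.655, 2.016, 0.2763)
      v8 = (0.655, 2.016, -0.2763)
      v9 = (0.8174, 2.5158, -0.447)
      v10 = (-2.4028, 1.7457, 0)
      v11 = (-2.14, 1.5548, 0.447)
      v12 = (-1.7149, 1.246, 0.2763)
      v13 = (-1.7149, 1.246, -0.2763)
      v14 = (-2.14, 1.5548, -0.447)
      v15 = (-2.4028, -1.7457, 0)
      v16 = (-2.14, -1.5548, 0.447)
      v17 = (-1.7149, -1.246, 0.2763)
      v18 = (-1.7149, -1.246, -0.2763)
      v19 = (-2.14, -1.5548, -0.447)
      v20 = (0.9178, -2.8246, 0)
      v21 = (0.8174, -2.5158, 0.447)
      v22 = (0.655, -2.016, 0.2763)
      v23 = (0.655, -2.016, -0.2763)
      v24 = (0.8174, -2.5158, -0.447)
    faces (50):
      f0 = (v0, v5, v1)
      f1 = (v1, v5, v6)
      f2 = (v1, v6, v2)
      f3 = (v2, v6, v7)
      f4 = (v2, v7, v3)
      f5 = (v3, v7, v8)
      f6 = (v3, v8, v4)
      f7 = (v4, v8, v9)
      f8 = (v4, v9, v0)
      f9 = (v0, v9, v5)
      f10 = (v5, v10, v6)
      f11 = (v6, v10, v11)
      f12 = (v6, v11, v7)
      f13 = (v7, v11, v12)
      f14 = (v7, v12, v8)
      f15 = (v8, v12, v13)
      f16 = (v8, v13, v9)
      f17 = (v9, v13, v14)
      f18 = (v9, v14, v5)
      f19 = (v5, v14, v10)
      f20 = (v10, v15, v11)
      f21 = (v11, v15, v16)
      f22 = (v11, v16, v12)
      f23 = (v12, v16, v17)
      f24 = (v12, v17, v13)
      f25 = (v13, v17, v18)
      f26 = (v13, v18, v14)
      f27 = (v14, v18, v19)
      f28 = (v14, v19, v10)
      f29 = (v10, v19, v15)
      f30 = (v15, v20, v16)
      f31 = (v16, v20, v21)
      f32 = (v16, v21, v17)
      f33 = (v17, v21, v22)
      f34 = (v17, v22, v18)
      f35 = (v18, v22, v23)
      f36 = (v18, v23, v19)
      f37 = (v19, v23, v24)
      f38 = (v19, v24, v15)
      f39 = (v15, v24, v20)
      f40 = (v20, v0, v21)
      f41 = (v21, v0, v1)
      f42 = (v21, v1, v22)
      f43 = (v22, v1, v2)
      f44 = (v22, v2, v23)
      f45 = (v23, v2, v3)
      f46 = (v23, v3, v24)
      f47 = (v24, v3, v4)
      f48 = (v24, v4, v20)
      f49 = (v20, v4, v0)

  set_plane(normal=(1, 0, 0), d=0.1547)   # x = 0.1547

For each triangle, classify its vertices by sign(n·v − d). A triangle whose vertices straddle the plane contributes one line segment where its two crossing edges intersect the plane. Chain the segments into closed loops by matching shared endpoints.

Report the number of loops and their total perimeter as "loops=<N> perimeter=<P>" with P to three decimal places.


Straddling triangles (20 of 50):
  (v5,v10,v6) [+-+] → (0.1547, 2.57666, 0)–(0.1547, 2.35732, 0.35501)  len=0.4173
  (v6,v10,v11) [+--] → (0.1547, 2.35732, 0.35501)–(0.1547, 2.30046, 0.447)  len=0.1081
  (v6,v11,v7) [+-+] → (0.1547, 2.30046, 0.447)–(0.1547, 1.93345, 0.306855)  len=0.3929
  (v7,v11,v12) [+--] → (0.1547, 1.93345, 0.306855)–(0.1547, 1.85345, 0.2763)  len=0.0856
  (v7,v12,v8) [+-+] → (0.1547, 1.85345, 0.2763)–(0.1547, 1.85345, -0.159643)  len=0.4359
  (v8,v12,v13) [+--] → (0.1547, 1.85345, -0.159643)–(0.1547, 1.85345, -0.2763)  len=0.1167
  (v8,v13,v9) [+-+] → (0.1547, 1.85345, -0.2763)–(0.1547, 2.18349, -0.402328)  len=0.3533
  (v9,v13,v14) [+--] → (0.1547, 2.18349, -0.402328)–(0.1547, 2.30046, -0.447)  len=0.1252
  (v9,v14,v5) [+-+] → (0.1547, 2.30046, -0.447)–(0.1547, 2.50771, -0.111553)  len=0.3943
  (v5,v14,v10) [+--] → (0.1547, 2.50771, -0.111553)–(0.1547, 2.57666, 0)  len=0.1311
  (v15,v20,v16) [-+-] → (0.1547, -2.57666, 0)–(0.1547, -2.50771, 0.111553)  len=0.1311
  (v16,v20,v21) [-++] → (0.1547, -2.50771, 0.111553)–(0.1547, -2.30046, 0.447)  len=0.3943
  (v16,v21,v17) [-+-] → (0.1547, -2.30046, 0.447)–(0.1547, -2.18349, 0.402328)  len=0.1252
  (v17,v21,v22) [-++] → (0.1547, -2.18349, 0.402328)–(0.1547, -1.85345, 0.2763)  len=0.3533
  (v17,v22,v18) [-+-] → (0.1547, -1.85345, 0.2763)–(0.1547, -1.85345, 0.159643)  len=0.1167
  (v18,v22,v23) [-++] → (0.1547, -1.85345, 0.159643)–(0.1547, -1.85345, -0.2763)  len=0.4359
  (v18,v23,v19) [-+-] → (0.1547, -1.85345, -0.2763)–(0.1547, -1.93345, -0.306855)  len=0.0856
  (v19,v23,v24) [-++] → (0.1547, -1.93345, -0.306855)–(0.1547, -2.30046, -0.447)  len=0.3929
  (v19,v24,v15) [-+-] → (0.1547, -2.30046, -0.447)–(0.1547, -2.35732, -0.35501)  len=0.1081
  (v15,v24,v20) [-++] → (0.1547, -2.35732, -0.35501)–(0.1547, -2.57666, 0)  len=0.4173

Chained into 2 loop(s):
  loop 1: 10 segments, perimeter = 2.5605
  loop 2: 10 segments, perimeter = 2.5605
Total perimeter = 5.121

loops=2 perimeter=5.121


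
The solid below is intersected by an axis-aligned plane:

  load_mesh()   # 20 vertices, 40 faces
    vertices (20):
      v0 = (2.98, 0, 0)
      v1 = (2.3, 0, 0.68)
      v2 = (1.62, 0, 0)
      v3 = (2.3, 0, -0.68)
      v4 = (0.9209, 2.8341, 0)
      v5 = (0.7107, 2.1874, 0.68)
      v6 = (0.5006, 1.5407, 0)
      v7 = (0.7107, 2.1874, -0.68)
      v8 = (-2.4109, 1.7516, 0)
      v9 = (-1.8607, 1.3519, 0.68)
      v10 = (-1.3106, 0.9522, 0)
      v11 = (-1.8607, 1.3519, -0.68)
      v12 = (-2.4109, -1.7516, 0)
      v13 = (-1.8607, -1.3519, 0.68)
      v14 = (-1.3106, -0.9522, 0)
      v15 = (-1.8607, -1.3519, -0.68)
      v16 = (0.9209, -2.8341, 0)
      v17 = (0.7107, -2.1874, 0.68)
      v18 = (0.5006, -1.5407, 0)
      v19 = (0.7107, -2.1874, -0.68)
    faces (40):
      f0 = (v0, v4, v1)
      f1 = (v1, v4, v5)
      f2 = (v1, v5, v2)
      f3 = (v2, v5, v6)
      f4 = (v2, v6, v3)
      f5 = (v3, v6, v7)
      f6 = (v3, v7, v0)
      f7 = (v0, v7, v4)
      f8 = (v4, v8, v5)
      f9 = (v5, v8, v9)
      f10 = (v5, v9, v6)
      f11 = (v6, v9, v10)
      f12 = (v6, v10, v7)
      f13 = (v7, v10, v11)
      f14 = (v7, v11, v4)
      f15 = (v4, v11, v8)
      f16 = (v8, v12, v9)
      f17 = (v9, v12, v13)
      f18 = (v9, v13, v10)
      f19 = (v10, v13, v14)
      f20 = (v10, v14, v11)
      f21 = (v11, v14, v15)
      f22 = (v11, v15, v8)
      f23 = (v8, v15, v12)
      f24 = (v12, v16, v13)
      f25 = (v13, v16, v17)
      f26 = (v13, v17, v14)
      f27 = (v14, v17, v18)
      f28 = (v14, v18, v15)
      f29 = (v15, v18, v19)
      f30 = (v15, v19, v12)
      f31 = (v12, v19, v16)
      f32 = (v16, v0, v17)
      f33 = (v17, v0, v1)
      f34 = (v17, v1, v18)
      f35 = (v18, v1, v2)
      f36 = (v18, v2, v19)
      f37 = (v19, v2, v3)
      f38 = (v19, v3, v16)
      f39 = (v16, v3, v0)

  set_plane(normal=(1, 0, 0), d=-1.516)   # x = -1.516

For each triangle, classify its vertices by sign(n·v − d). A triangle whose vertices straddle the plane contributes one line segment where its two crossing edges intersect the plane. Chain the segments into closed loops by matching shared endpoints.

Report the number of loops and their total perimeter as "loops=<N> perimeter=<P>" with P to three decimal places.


loops=1 perimeter=10.214

Straddling triangles (18 of 40):
  (v4,v8,v5) [+-+] → (-1.516, 2.04235, 0)–(-1.516, 1.87654, 0.194942)  len=0.2559
  (v5,v8,v9) [+--] → (-1.516, 1.87654, 0.194942)–(-1.516, 1.4639, 0.68)  len=0.6368
  (v5,v9,v6) [+-+] → (-1.516, 1.4639, 0.68)–(-1.516, 1.37946, 0.580734)  len=0.1303
  (v6,v9,v10) [+-+] → (-1.516, 1.37946, 0.580734)–(-1.516, 1.10144, 0.253903)  len=0.4291
  (v7,v10,v11) [++-] → (-1.516, 1.10144, -0.253903)–(-1.516, 1.4639, -0.68)  len=0.5594
  (v7,v11,v4) [+-+] → (-1.516, 1.4639, -0.68)–(-1.516, 1.53558, -0.595733)  len=0.1106
  (v4,v11,v8) [+--] → (-1.516, 1.53558, -0.595733)–(-1.516, 2.04235, 0)  len=0.7821
  (v9,v13,v10) [--+] → (-1.516, 0.0918798, 0.253903)–(-1.516, 1.10144, 0.253903)  len=1.0096
  (v10,v13,v14) [+-+] → (-1.516, 0.0918798, 0.253903)–(-1.516, -1.10144, 0.253903)  len=1.1933
  (v10,v14,v11) [++-] → (-1.516, -0.0918798, -0.253903)–(-1.516, 1.10144, -0.253903)  len=1.1933
  (v11,v14,v15) [-+-] → (-1.516, -0.0918798, -0.253903)–(-1.516, -1.10144, -0.253903)  len=1.0096
  (v12,v16,v13) [-+-] → (-1.516, -2.04235, 0)–(-1.516, -1.53558, 0.595733)  len=0.7821
  (v13,v16,v17) [-++] → (-1.516, -1.53558, 0.595733)–(-1.516, -1.4639, 0.68)  len=0.1106
  (v13,v17,v14) [-++] → (-1.516, -1.4639, 0.68)–(-1.516, -1.10144, 0.253903)  len=0.5594
  (v14,v18,v15) [++-] → (-1.516, -1.37946, -0.580734)–(-1.516, -1.10144, -0.253903)  len=0.4291
  (v15,v18,v19) [-++] → (-1.516, -1.37946, -0.580734)–(-1.516, -1.4639, -0.68)  len=0.1303
  (v15,v19,v12) [-+-] → (-1.516, -1.4639, -0.68)–(-1.516, -1.87654, -0.194942)  len=0.6368
  (v12,v19,v16) [-++] → (-1.516, -1.87654, -0.194942)–(-1.516, -2.04235, 0)  len=0.2559

Chained into 1 loop(s):
  loop 1: 18 segments, perimeter = 10.2144
Total perimeter = 10.214


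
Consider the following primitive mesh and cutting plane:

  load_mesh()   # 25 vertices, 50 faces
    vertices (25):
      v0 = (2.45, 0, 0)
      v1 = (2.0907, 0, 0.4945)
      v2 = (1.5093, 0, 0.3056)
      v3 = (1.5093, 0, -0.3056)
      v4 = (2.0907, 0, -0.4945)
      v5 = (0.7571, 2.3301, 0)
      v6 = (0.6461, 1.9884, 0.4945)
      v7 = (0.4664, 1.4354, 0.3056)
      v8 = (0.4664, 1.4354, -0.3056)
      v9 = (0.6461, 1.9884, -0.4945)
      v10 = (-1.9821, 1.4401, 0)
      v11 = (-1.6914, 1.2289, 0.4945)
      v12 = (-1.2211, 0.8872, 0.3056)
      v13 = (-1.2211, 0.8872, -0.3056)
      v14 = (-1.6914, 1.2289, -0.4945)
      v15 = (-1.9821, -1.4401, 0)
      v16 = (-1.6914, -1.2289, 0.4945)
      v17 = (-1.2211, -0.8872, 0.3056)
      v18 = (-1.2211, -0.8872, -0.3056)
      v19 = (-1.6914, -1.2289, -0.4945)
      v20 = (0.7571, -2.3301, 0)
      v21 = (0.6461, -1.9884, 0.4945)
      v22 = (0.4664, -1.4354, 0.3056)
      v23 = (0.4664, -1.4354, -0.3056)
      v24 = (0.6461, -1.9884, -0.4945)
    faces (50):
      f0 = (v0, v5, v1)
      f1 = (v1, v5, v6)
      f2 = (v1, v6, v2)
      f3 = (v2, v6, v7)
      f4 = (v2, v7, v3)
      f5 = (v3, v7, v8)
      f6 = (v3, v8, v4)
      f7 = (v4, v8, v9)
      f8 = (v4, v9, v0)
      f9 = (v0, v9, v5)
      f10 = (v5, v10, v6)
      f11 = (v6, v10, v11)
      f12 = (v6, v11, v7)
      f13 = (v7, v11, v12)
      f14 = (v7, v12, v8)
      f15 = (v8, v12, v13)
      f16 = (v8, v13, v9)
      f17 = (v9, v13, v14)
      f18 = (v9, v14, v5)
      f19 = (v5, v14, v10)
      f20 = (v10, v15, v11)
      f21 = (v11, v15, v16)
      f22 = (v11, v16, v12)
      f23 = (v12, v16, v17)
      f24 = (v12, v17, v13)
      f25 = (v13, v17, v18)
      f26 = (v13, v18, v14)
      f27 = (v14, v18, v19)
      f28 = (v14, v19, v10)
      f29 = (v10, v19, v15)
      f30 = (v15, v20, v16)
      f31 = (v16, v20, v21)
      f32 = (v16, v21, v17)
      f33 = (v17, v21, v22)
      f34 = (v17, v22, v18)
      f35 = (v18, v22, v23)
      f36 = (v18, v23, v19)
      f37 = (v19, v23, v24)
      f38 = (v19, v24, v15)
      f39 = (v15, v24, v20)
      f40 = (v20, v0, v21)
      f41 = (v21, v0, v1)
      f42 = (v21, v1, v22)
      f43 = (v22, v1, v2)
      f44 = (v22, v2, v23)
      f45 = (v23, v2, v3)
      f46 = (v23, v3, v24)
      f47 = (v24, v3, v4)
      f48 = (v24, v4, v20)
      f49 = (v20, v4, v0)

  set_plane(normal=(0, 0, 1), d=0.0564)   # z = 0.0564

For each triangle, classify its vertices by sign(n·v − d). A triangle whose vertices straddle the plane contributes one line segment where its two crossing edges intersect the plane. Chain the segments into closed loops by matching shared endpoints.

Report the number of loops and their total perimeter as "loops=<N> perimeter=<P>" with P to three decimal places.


loops=2 perimeter=23.032

Straddling triangles (20 of 50):
  (v0,v5,v1) [--+] → (0.909203, 2.06434, 0.0564)–(2.40902, 0, 0.0564)  len=2.5517
  (v1,v5,v6) [+-+] → (0.909203, 2.06434, 0.0564)–(0.74444, 2.29113, 0.0564)  len=0.2803
  (v2,v7,v3) [++-] → (0.891614, 0.850155, 0.0564)–(1.5093, 0, 0.0564)  len=1.0509
  (v3,v7,v8) [-+-] → (0.891614, 0.850155, 0.0564)–(0.4664, 1.4354, 0.0564)  len=0.7234
  (v5,v10,v6) [--+] → (-1.68234, 1.50264, 0.0564)–(0.74444, 2.29113, 0.0564)  len=2.5517
  (v6,v10,v11) [+-+] → (-1.68234, 1.50264, 0.0564)–(-1.94894, 1.41601, 0.0564)  len=0.2803
  (v7,v12,v8) [++-] → (-0.533068, 1.11071, 0.0564)–(0.4664, 1.4354, 0.0564)  len=1.0509
  (v8,v12,v13) [-+-] → (-0.533068, 1.11071, 0.0564)–(-1.2211, 0.8872, 0.0564)  len=0.7234
  (v10,v15,v11) [--+] → (-1.94894, -1.13569, 0.0564)–(-1.94894, 1.41601, 0.0564)  len=2.5517
  (v11,v15,v16) [+-+] → (-1.94894, -1.13569, 0.0564)–(-1.94894, -1.41601, 0.0564)  len=0.2803
  (v12,v17,v13) [++-] → (-1.2211, -0.163737, 0.0564)–(-1.2211, 0.8872, 0.0564)  len=1.0509
  (v13,v17,v18) [-+-] → (-1.2211, -0.163737, 0.0564)–(-1.2211, -0.8872, 0.0564)  len=0.7235
  (v15,v20,v16) [--+] → (0.477837, -2.2045, 0.0564)–(-1.94894, -1.41601, 0.0564)  len=2.5517
  (v16,v20,v21) [+-+] → (0.477837, -2.2045, 0.0564)–(0.74444, -2.29113, 0.0564)  len=0.2803
  (v17,v22,v18) [++-] → (-0.221632, -1.21189, 0.0564)–(-1.2211, -0.8872, 0.0564)  len=1.0509
  (v18,v22,v23) [-+-] → (-0.221632, -1.21189, 0.0564)–(0.4664, -1.4354, 0.0564)  len=0.7234
  (v20,v0,v21) [--+] → (2.24426, -0.226786, 0.0564)–(0.74444, -2.29113, 0.0564)  len=2.5517
  (v21,v0,v1) [+-+] → (2.24426, -0.226786, 0.0564)–(2.40902, 0, 0.0564)  len=0.2803
  (v22,v2,v23) [++-] → (1.08409, -0.585245, 0.0564)–(0.4664, -1.4354, 0.0564)  len=1.0509
  (v23,v2,v3) [-+-] → (1.08409, -0.585245, 0.0564)–(1.5093, 0, 0.0564)  len=0.7234

Chained into 2 loop(s):
  loop 1: 10 segments, perimeter = 14.1599
  loop 2: 10 segments, perimeter = 8.8716
Total perimeter = 23.032


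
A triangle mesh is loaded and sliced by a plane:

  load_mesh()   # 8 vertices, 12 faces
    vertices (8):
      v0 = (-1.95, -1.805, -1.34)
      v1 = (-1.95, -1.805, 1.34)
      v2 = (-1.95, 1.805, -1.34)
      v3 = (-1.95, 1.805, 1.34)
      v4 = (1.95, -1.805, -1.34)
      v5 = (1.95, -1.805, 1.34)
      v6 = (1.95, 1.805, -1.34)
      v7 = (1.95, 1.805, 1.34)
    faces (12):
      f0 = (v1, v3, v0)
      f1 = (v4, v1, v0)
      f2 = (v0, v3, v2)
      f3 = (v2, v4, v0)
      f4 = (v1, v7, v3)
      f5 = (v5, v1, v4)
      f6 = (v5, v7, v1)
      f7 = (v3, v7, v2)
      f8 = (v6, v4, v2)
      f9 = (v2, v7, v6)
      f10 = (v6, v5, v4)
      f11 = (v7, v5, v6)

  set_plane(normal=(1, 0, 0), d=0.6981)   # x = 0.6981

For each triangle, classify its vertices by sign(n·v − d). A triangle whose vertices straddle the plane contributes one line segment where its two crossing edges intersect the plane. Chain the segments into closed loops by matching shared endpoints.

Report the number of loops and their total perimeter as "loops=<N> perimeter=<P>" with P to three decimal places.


Straddling triangles (8 of 12):
  (v4,v1,v0) [+--] → (0.6981, -1.805, -0.47972)–(0.6981, -1.805, -1.34)  len=0.8603
  (v2,v4,v0) [-+-] → (0.6981, -0.64619, -1.34)–(0.6981, -1.805, -1.34)  len=1.1588
  (v1,v7,v3) [-+-] → (0.6981, 0.64619, 1.34)–(0.6981, 1.805, 1.34)  len=1.1588
  (v5,v1,v4) [+-+] → (0.6981, -1.805, 1.34)–(0.6981, -1.805, -0.47972)  len=1.8197
  (v5,v7,v1) [++-] → (0.6981, 0.64619, 1.34)–(0.6981, -1.805, 1.34)  len=2.4512
  (v3,v7,v2) [-+-] → (0.6981, 1.805, 1.34)–(0.6981, 1.805, 0.47972)  len=0.8603
  (v6,v4,v2) [++-] → (0.6981, -0.64619, -1.34)–(0.6981, 1.805, -1.34)  len=2.4512
  (v2,v7,v6) [-++] → (0.6981, 1.805, 0.47972)–(0.6981, 1.805, -1.34)  len=1.8197

Chained into 1 loop(s):
  loop 1: 8 segments, perimeter = 12.5800
Total perimeter = 12.580

loops=1 perimeter=12.580


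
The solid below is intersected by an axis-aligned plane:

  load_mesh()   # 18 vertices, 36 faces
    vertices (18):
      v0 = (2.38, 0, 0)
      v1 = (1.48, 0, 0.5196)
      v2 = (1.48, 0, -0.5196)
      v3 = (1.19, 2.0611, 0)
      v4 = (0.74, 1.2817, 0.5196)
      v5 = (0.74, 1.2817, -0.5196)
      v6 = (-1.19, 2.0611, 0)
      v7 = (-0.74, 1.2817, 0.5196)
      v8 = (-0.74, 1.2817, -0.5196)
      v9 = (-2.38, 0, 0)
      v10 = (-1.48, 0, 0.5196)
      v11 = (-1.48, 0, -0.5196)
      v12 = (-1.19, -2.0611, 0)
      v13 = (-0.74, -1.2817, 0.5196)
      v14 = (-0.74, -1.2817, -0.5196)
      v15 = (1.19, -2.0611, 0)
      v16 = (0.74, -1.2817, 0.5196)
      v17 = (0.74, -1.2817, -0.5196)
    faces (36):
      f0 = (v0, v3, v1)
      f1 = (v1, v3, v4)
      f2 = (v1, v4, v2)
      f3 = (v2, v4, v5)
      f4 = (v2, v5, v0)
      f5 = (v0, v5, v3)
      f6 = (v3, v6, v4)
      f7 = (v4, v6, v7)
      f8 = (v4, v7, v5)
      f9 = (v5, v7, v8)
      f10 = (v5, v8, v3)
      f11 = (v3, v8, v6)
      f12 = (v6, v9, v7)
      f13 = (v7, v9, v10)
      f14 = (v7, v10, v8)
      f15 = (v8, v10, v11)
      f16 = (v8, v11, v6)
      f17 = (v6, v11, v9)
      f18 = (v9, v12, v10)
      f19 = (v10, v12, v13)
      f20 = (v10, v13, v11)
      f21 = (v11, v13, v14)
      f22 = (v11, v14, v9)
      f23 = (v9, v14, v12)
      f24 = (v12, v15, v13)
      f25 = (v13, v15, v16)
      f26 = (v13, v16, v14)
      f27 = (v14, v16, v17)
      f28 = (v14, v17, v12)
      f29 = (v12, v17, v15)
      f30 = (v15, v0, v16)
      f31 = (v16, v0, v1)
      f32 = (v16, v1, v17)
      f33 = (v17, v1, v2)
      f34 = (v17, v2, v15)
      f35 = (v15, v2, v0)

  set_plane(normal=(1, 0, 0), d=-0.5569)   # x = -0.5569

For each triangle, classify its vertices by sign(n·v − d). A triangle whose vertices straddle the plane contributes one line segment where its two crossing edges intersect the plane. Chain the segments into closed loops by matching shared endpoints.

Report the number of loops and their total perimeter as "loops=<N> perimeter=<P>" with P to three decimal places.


loops=2 perimeter=5.825

Straddling triangles (12 of 36):
  (v3,v6,v4) [+-+] → (-0.5569, 2.0611, 0)–(-0.5569, 1.80543, 0.170445)  len=0.3073
  (v4,v6,v7) [+--] → (-0.5569, 1.80543, 0.170445)–(-0.5569, 1.2817, 0.5196)  len=0.6294
  (v4,v7,v5) [+-+] → (-0.5569, 1.2817, 0.5196)–(-0.5569, 1.2817, 0.391034)  len=0.1286
  (v5,v7,v8) [+--] → (-0.5569, 1.2817, 0.391034)–(-0.5569, 1.2817, -0.5196)  len=0.9106
  (v5,v8,v3) [+-+] → (-0.5569, 1.2817, -0.5196)–(-0.5569, 1.35564, -0.470305)  len=0.0889
  (v3,v8,v6) [+--] → (-0.5569, 1.35564, -0.470305)–(-0.5569, 2.0611, 0)  len=0.8479
  (v12,v15,v13) [-+-] → (-0.5569, -2.0611, 0)–(-0.5569, -1.35564, 0.470305)  len=0.8479
  (v13,v15,v16) [-++] → (-0.5569, -1.35564, 0.470305)–(-0.5569, -1.2817, 0.5196)  len=0.0889
  (v13,v16,v14) [-+-] → (-0.5569, -1.2817, 0.5196)–(-0.5569, -1.2817, -0.391034)  len=0.9106
  (v14,v16,v17) [-++] → (-0.5569, -1.2817, -0.391034)–(-0.5569, -1.2817, -0.5196)  len=0.1286
  (v14,v17,v12) [-+-] → (-0.5569, -1.2817, -0.5196)–(-0.5569, -1.80543, -0.170445)  len=0.6294
  (v12,v17,v15) [-++] → (-0.5569, -1.80543, -0.170445)–(-0.5569, -2.0611, 0)  len=0.3073

Chained into 2 loop(s):
  loop 1: 6 segments, perimeter = 2.9126
  loop 2: 6 segments, perimeter = 2.9126
Total perimeter = 5.825
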